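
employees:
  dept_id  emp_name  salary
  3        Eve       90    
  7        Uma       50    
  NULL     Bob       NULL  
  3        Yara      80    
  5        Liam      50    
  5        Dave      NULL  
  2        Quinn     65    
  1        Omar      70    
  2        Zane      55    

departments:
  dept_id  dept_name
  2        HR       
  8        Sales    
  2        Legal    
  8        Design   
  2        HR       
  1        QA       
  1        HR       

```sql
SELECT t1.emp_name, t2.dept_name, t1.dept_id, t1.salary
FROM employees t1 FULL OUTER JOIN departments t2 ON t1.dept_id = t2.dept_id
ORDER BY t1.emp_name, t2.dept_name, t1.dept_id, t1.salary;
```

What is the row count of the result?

16

FULL OUTER JOIN keeps every row from both sides; unmatched rows get NULL for the other side's columns.
Matching on t1.dept_id = t2.dept_id. A NULL in a compared column never satisfies the condition.
- t1 row (dept_id=3): no match → kept, t2 columns NULL.
- t1 row (dept_id=7): no match → kept, t2 columns NULL.
- t1 row (dept_id=NULL): no match → kept, t2 columns NULL.
- t1 row (dept_id=3): no match → kept, t2 columns NULL.
- t1 row (dept_id=5): no match → kept, t2 columns NULL.
- t1 row (dept_id=5): no match → kept, t2 columns NULL.
- t1 row (dept_id=2): matches 3 t2 row(s) → 3 output row(s).
- t1 row (dept_id=1): matches 2 t2 row(s) → 2 output row(s).
- t1 row (dept_id=2): matches 3 t2 row(s) → 3 output row(s).
- 2 row(s) from t2 found no t1 partner → padded with NULL.
Total: 8 matched + 8 padded = 16 rows.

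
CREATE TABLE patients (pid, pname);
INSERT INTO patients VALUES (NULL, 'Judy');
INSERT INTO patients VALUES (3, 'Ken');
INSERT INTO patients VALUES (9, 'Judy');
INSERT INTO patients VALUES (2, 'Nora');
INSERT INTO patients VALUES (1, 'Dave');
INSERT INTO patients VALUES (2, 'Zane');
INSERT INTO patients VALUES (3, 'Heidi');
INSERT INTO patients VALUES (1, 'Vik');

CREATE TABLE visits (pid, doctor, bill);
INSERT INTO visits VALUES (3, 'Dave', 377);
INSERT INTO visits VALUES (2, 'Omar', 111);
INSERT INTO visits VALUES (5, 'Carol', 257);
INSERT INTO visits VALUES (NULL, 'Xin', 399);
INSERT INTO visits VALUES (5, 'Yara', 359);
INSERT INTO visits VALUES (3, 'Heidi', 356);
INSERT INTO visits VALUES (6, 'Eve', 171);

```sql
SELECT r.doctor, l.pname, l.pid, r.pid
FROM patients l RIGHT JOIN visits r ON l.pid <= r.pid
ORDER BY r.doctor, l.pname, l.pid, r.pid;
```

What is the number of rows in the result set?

RIGHT JOIN keeps every row from `visits`; unmatched rows get NULL for `patients`'s columns.
Matching on l.pid <= r.pid. A NULL in a compared column never satisfies the condition.
- l (pid=NULL) has no partner in r.
- l (pid=3) pairs with 5 row(s) of r.
- l (pid=9) has no partner in r.
- l (pid=2) pairs with 6 row(s) of r.
- l (pid=1) pairs with 6 row(s) of r.
- l (pid=2) pairs with 6 row(s) of r.
- l (pid=3) pairs with 5 row(s) of r.
- l (pid=1) pairs with 6 row(s) of r.
- 1 row(s) from r found no l partner → padded with NULL.
Total: 34 matched + 1 padded = 35 rows.

35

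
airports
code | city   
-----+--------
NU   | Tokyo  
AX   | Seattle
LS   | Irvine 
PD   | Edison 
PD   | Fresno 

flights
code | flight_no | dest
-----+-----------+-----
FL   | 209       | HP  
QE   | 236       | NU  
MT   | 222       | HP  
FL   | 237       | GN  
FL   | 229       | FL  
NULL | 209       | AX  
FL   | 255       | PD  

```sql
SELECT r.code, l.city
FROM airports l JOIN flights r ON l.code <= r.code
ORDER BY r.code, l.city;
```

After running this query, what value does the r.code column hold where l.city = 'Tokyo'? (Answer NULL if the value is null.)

INNER JOIN keeps only pairs where the ON condition holds.
Matching on l.code <= r.code. A NULL in a compared column never satisfies the condition.
- code=NU: 1 matching r row(s), so 1 row(s) emitted.
- code=AX: 6 matching r row(s), so 6 row(s) emitted.
- code=LS: 2 matching r row(s), so 2 row(s) emitted.
- code=PD: 1 matching r row(s), so 1 row(s) emitted.
- code=PD: 1 matching r row(s), so 1 row(s) emitted.

QE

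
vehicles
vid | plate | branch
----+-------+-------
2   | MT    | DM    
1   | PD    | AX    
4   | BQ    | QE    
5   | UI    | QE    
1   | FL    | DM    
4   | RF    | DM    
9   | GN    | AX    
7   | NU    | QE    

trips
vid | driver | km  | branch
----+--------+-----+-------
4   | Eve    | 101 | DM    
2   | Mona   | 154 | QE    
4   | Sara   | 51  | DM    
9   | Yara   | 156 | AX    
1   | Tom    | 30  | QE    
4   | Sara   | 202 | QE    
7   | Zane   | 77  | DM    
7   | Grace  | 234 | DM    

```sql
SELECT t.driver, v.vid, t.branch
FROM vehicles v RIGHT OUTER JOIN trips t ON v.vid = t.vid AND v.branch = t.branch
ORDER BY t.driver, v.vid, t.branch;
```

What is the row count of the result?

8

RIGHT JOIN keeps every row from `trips`; unmatched rows get NULL for `vehicles`'s columns.
Matching on v.vid = t.vid AND v.branch = t.branch.
Matched pairs: 4; unmatched t rows kept: 4.
Total: 4 matched + 4 padded = 8 rows.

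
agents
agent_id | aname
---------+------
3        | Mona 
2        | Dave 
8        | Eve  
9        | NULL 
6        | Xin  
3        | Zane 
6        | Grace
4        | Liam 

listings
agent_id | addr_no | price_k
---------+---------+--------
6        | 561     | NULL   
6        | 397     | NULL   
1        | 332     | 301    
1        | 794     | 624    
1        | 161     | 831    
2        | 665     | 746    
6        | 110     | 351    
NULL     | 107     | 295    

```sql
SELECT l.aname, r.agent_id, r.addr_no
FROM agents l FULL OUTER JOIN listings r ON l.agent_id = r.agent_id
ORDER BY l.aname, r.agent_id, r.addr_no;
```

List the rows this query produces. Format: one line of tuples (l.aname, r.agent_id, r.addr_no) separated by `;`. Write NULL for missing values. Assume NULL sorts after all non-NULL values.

FULL OUTER JOIN keeps every row from both sides; unmatched rows get NULL for the other side's columns.
Matching on l.agent_id = r.agent_id. A NULL in a compared column never satisfies the condition.
Matched pairs: 7; unmatched l rows kept: 5; unmatched r rows kept: 4.

(Dave, 2, 665); (Eve, NULL, NULL); (Grace, 6, 110); (Grace, 6, 397); (Grace, 6, 561); (Liam, NULL, NULL); (Mona, NULL, NULL); (Xin, 6, 110); (Xin, 6, 397); (Xin, 6, 561); (Zane, NULL, NULL); (NULL, 1, 161); (NULL, 1, 332); (NULL, 1, 794); (NULL, NULL, 107); (NULL, NULL, NULL)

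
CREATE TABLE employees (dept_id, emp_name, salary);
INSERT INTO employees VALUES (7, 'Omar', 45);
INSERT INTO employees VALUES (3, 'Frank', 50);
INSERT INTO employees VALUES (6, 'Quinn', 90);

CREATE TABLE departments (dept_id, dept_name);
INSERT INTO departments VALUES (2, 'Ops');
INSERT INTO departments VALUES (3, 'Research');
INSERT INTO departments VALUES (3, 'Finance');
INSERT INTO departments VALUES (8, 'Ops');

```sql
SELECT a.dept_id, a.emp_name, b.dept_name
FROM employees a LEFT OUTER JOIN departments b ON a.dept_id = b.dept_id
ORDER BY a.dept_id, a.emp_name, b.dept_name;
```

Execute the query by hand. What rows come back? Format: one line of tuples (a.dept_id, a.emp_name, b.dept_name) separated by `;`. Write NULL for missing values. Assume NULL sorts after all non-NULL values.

(3, Frank, Finance); (3, Frank, Research); (6, Quinn, NULL); (7, Omar, NULL)

LEFT JOIN keeps every row from `employees`; unmatched rows get NULL for `departments`'s columns.
Matching on a.dept_id = b.dept_id.
- a row (dept_id=7): no match → kept, b columns NULL.
- a row (dept_id=3): matches 2 b row(s) → 2 output row(s).
- a row (dept_id=6): no match → kept, b columns NULL.
After projecting and ordering:
a.dept_id | a.emp_name | b.dept_name
3 | Frank | Finance
3 | Frank | Research
6 | Quinn | NULL
7 | Omar | NULL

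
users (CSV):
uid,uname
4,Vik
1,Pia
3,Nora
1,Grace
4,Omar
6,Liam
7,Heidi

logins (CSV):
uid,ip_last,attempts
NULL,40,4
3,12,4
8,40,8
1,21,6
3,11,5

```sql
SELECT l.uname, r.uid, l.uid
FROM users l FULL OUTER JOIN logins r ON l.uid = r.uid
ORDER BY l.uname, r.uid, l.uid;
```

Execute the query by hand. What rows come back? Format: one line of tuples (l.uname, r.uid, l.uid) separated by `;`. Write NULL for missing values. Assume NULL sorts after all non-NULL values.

FULL OUTER JOIN keeps every row from both sides; unmatched rows get NULL for the other side's columns.
Matching on l.uid = r.uid. A NULL in a compared column never satisfies the condition.
Matched pairs: 4; unmatched l rows kept: 4; unmatched r rows kept: 2.

(Grace, 1, 1); (Heidi, NULL, 7); (Liam, NULL, 6); (Nora, 3, 3); (Nora, 3, 3); (Omar, NULL, 4); (Pia, 1, 1); (Vik, NULL, 4); (NULL, 8, NULL); (NULL, NULL, NULL)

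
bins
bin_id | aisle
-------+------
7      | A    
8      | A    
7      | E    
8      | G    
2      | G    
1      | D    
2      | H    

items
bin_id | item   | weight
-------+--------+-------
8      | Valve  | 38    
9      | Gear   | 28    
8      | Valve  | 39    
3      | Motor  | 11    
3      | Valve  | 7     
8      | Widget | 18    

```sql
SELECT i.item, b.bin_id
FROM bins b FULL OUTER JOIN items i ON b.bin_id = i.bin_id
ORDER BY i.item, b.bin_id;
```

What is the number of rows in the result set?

14

FULL OUTER JOIN keeps every row from both sides; unmatched rows get NULL for the other side's columns.
Matching on b.bin_id = i.bin_id.
- b[0] bin_id=7 → no match; kept with NULLs on the i side.
- b[1] bin_id=8 → 3 match(es) in i → 3 row(s).
- b[2] bin_id=7 → no match; kept with NULLs on the i side.
- b[3] bin_id=8 → 3 match(es) in i → 3 row(s).
- b[4] bin_id=2 → no match; kept with NULLs on the i side.
- b[5] bin_id=1 → no match; kept with NULLs on the i side.
- b[6] bin_id=2 → no match; kept with NULLs on the i side.
- 3 i row(s) had no b match → kept, b columns NULL.
Total: 6 matched + 8 padded = 14 rows.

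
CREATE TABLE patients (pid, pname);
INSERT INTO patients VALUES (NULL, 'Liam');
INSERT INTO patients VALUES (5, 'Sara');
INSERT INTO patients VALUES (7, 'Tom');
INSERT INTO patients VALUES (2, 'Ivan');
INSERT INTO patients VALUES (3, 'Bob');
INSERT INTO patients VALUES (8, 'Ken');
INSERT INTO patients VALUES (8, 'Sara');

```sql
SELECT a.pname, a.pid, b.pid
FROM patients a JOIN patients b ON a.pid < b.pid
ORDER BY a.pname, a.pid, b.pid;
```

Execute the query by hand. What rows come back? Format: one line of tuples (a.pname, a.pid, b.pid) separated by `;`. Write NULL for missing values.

(Bob, 3, 5); (Bob, 3, 7); (Bob, 3, 8); (Bob, 3, 8); (Ivan, 2, 3); (Ivan, 2, 5); (Ivan, 2, 7); (Ivan, 2, 8); (Ivan, 2, 8); (Sara, 5, 7); (Sara, 5, 8); (Sara, 5, 8); (Tom, 7, 8); (Tom, 7, 8)

INNER JOIN keeps only pairs where the ON condition holds.
Matching on a.pid < b.pid. A NULL in a compared column never satisfies the condition.
Matched pairs: 14.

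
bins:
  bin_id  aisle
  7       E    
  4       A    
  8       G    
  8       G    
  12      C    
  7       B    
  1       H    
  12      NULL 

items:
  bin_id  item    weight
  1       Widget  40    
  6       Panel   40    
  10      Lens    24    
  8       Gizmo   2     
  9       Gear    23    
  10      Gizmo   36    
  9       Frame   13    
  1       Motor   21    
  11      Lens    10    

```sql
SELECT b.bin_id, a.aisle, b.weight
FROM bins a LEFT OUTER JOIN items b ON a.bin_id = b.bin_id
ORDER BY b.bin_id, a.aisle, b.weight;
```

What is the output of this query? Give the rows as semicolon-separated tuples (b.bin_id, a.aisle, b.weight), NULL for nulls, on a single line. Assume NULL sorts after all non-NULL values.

(1, H, 21); (1, H, 40); (8, G, 2); (8, G, 2); (NULL, A, NULL); (NULL, B, NULL); (NULL, C, NULL); (NULL, E, NULL); (NULL, NULL, NULL)

LEFT JOIN keeps every row from `bins`; unmatched rows get NULL for `items`'s columns.
Matching on a.bin_id = b.bin_id.
- a row (bin_id=7): no match → kept, b columns NULL.
- a row (bin_id=4): no match → kept, b columns NULL.
- a row (bin_id=8): matches 1 b row(s) → 1 output row(s).
- a row (bin_id=8): matches 1 b row(s) → 1 output row(s).
- a row (bin_id=12): no match → kept, b columns NULL.
- a row (bin_id=7): no match → kept, b columns NULL.
- a row (bin_id=1): matches 2 b row(s) → 2 output row(s).
- a row (bin_id=12): no match → kept, b columns NULL.
After projecting and ordering:
b.bin_id | a.aisle | b.weight
1 | H | 21
1 | H | 40
8 | G | 2
8 | G | 2
NULL | A | NULL
NULL | B | NULL
NULL | C | NULL
NULL | E | NULL
NULL | NULL | NULL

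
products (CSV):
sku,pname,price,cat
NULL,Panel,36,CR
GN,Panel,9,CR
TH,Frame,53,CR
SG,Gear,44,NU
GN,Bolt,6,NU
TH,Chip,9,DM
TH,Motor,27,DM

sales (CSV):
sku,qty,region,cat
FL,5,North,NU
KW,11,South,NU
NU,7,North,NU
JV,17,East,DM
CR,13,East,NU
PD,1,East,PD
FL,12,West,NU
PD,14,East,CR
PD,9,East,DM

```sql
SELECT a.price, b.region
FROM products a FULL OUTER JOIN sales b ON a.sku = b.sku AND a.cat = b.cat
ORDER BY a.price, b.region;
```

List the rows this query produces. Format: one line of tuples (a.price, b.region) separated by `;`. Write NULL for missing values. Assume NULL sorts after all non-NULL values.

(6, NULL); (9, NULL); (9, NULL); (27, NULL); (36, NULL); (44, NULL); (53, NULL); (NULL, East); (NULL, East); (NULL, East); (NULL, East); (NULL, East); (NULL, North); (NULL, North); (NULL, South); (NULL, West)

FULL OUTER JOIN keeps every row from both sides; unmatched rows get NULL for the other side's columns.
Matching on a.sku = b.sku AND a.cat = b.cat. A NULL in a compared column never satisfies the condition.
- a (sku=NULL, cat=CR) has no partner → padded with NULL.
- a (sku=GN, cat=CR) has no partner → padded with NULL.
- a (sku=TH, cat=CR) has no partner → padded with NULL.
- a (sku=SG, cat=NU) has no partner → padded with NULL.
- a (sku=GN, cat=NU) has no partner → padded with NULL.
- a (sku=TH, cat=DM) has no partner → padded with NULL.
- a (sku=TH, cat=DM) has no partner → padded with NULL.
- 9 row(s) from b found no a partner → padded with NULL.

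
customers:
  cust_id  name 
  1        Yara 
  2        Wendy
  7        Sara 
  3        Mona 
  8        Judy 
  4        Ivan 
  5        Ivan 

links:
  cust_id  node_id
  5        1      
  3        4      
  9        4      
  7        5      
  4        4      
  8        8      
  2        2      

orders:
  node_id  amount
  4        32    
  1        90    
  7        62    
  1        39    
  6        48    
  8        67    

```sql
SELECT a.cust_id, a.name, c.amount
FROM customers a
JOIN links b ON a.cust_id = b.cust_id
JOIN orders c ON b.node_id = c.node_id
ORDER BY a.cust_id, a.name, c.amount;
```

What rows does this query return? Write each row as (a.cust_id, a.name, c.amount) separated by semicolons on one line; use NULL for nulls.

(3, Mona, 32); (4, Ivan, 32); (5, Ivan, 39); (5, Ivan, 90); (8, Judy, 67)

Evaluate left to right. First `customers a INNER JOIN links b` on cust_id: 6 row(s).
Then INNER JOIN `orders c` on node_id: keep only rows whose b.node_id appears in c.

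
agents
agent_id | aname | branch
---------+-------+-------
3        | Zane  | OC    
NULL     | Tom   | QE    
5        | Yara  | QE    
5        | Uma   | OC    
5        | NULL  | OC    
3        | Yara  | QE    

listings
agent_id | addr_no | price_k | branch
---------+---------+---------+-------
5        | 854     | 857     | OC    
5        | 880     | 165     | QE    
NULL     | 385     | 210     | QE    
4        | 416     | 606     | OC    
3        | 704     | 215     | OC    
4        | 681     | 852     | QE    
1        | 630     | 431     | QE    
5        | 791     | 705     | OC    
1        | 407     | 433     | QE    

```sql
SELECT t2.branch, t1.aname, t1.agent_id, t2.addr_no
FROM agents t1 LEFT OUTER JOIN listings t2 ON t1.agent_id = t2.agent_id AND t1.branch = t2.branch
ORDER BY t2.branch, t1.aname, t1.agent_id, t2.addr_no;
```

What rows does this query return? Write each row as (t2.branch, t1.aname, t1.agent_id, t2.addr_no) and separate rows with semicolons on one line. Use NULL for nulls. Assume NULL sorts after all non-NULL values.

(OC, Uma, 5, 791); (OC, Uma, 5, 854); (OC, Zane, 3, 704); (OC, NULL, 5, 791); (OC, NULL, 5, 854); (QE, Yara, 5, 880); (NULL, Tom, NULL, NULL); (NULL, Yara, 3, NULL)

LEFT JOIN keeps every row from `agents`; unmatched rows get NULL for `listings`'s columns.
Matching on t1.agent_id = t2.agent_id AND t1.branch = t2.branch. A NULL in a compared column never satisfies the condition.
Matched pairs: 6; unmatched t1 rows kept: 2.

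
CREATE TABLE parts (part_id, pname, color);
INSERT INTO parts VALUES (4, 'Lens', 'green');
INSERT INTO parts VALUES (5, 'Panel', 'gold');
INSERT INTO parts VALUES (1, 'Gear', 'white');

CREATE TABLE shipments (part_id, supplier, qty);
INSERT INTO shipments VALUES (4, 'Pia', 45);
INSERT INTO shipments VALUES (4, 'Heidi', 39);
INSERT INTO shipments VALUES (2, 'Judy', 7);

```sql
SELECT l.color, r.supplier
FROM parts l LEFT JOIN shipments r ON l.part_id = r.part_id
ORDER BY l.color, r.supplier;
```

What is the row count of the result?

LEFT JOIN keeps every row from `parts`; unmatched rows get NULL for `shipments`'s columns.
Matching on l.part_id = r.part_id.
- l (part_id=4) pairs with 2 row(s) of r.
- l (part_id=5) has no partner → padded with NULL.
- l (part_id=1) has no partner → padded with NULL.
Total: 2 matched + 2 padded = 4 rows.

4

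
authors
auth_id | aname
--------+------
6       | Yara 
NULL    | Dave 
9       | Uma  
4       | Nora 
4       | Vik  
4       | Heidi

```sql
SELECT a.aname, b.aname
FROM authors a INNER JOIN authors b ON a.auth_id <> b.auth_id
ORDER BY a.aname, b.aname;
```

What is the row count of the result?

INNER JOIN keeps only pairs where the ON condition holds.
Matching on a.auth_id <> b.auth_id. A NULL in a compared column never satisfies the condition.
Matched pairs: 14.
Total: 14 rows.

14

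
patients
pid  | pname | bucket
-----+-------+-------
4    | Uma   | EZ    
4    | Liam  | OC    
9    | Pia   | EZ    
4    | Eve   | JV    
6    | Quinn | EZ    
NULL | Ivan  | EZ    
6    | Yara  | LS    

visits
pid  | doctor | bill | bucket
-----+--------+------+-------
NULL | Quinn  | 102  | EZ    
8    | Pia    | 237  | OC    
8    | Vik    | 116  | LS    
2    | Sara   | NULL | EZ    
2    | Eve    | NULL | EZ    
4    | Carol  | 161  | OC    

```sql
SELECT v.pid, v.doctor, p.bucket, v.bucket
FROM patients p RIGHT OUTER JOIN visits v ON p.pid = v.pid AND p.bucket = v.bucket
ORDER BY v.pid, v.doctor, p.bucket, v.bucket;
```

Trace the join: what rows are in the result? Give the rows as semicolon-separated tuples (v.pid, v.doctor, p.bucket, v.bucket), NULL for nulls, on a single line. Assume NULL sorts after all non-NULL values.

RIGHT JOIN keeps every row from `visits`; unmatched rows get NULL for `patients`'s columns.
Matching on p.pid = v.pid AND p.bucket = v.bucket. A NULL in a compared column never satisfies the condition.
- p[0] pid=4, bucket=EZ → no match.
- p[1] pid=4, bucket=OC → 1 match(es) in v → 1 row(s).
- p[2] pid=9, bucket=EZ → no match.
- p[3] pid=4, bucket=JV → no match.
- p[4] pid=6, bucket=EZ → no match.
- p[5] pid=NULL, bucket=EZ → no match.
- p[6] pid=6, bucket=LS → no match.
- plus 5 unmatched v row(s), each kept with NULL p columns.
After projecting and ordering:
v.pid | v.doctor | p.bucket | v.bucket
2 | Eve | NULL | EZ
2 | Sara | NULL | EZ
4 | Carol | OC | OC
8 | Pia | NULL | OC
8 | Vik | NULL | LS
NULL | Quinn | NULL | EZ

(2, Eve, NULL, EZ); (2, Sara, NULL, EZ); (4, Carol, OC, OC); (8, Pia, NULL, OC); (8, Vik, NULL, LS); (NULL, Quinn, NULL, EZ)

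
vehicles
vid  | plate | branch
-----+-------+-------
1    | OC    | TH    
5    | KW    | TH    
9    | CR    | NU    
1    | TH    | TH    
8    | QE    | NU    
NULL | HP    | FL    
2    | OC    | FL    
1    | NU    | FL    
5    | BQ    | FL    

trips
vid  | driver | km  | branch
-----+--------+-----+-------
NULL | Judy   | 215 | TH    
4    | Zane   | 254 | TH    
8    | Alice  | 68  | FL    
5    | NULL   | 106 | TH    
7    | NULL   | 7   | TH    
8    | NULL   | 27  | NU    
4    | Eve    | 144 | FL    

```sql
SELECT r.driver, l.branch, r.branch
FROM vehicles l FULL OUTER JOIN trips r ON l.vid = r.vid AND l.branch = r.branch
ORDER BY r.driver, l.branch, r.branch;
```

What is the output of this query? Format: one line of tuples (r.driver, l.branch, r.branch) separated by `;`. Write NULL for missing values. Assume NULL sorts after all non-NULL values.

(Alice, NULL, FL); (Eve, NULL, FL); (Judy, NULL, TH); (Zane, NULL, TH); (NULL, FL, NULL); (NULL, FL, NULL); (NULL, FL, NULL); (NULL, FL, NULL); (NULL, NU, NU); (NULL, NU, NULL); (NULL, TH, TH); (NULL, TH, NULL); (NULL, TH, NULL); (NULL, NULL, TH)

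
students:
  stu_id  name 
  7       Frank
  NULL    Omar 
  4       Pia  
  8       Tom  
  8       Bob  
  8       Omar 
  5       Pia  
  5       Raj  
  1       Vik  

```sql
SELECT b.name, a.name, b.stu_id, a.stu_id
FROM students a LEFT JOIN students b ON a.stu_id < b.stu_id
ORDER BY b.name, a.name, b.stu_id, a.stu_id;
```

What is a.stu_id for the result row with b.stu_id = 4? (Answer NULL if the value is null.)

LEFT JOIN keeps every row from `students a`; unmatched rows get NULL for `students b`'s columns.
Matching on a.stu_id < b.stu_id. A NULL in a compared column never satisfies the condition.
Matched pairs: 24; unmatched a rows kept: 4.

1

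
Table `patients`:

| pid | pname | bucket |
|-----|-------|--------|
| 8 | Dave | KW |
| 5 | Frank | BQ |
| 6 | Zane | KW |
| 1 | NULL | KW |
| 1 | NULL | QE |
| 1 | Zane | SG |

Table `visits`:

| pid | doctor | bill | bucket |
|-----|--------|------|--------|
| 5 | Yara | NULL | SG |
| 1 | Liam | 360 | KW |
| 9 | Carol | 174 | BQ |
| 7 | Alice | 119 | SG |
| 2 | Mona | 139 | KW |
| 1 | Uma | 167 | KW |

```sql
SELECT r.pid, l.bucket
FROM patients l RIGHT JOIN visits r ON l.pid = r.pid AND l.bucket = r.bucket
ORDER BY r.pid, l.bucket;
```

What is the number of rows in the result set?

RIGHT JOIN keeps every row from `visits`; unmatched rows get NULL for `patients`'s columns.
Matching on l.pid = r.pid AND l.bucket = r.bucket.
- l row (pid=8, bucket=KW): no match.
- l row (pid=5, bucket=BQ): no match.
- l row (pid=6, bucket=KW): no match.
- l row (pid=1, bucket=KW): matches 2 r row(s) → 2 output row(s).
- l row (pid=1, bucket=QE): no match.
- l row (pid=1, bucket=SG): no match.
- 4 r row(s) had no l match → kept, l columns NULL.
Total: 2 matched + 4 padded = 6 rows.

6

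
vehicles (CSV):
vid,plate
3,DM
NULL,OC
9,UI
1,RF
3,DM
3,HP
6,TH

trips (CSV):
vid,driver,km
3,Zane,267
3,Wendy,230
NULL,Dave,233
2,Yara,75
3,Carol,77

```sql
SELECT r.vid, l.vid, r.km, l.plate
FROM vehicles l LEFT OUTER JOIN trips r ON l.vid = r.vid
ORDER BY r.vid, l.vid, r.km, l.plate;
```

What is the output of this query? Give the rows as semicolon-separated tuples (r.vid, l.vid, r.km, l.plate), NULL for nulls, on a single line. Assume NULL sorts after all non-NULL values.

(3, 3, 77, DM); (3, 3, 77, DM); (3, 3, 77, HP); (3, 3, 230, DM); (3, 3, 230, DM); (3, 3, 230, HP); (3, 3, 267, DM); (3, 3, 267, DM); (3, 3, 267, HP); (NULL, 1, NULL, RF); (NULL, 6, NULL, TH); (NULL, 9, NULL, UI); (NULL, NULL, NULL, OC)

LEFT JOIN keeps every row from `vehicles`; unmatched rows get NULL for `trips`'s columns.
Matching on l.vid = r.vid. A NULL in a compared column never satisfies the condition.
- l[0] vid=3 → 3 match(es) in r → 3 row(s).
- l[1] vid=NULL → no match; kept with NULLs on the r side.
- l[2] vid=9 → no match; kept with NULLs on the r side.
- l[3] vid=1 → no match; kept with NULLs on the r side.
- l[4] vid=3 → 3 match(es) in r → 3 row(s).
- l[5] vid=3 → 3 match(es) in r → 3 row(s).
- l[6] vid=6 → no match; kept with NULLs on the r side.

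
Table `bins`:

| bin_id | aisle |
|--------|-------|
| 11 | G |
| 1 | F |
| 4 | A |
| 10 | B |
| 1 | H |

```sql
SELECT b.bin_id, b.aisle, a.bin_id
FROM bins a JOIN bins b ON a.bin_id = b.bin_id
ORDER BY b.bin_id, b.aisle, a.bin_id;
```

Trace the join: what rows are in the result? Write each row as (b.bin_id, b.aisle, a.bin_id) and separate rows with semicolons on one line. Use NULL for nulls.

(1, F, 1); (1, F, 1); (1, H, 1); (1, H, 1); (4, A, 4); (10, B, 10); (11, G, 11)

INNER JOIN keeps only pairs where the ON condition holds.
Matching on a.bin_id = b.bin_id.
- a row (bin_id=11): matches 1 b row(s) → 1 output row(s).
- a row (bin_id=1): matches 2 b row(s) → 2 output row(s).
- a row (bin_id=4): matches 1 b row(s) → 1 output row(s).
- a row (bin_id=10): matches 1 b row(s) → 1 output row(s).
- a row (bin_id=1): matches 2 b row(s) → 2 output row(s).
After projecting and ordering:
b.bin_id | b.aisle | a.bin_id
1 | F | 1
1 | F | 1
1 | H | 1
1 | H | 1
4 | A | 4
10 | B | 10
11 | G | 11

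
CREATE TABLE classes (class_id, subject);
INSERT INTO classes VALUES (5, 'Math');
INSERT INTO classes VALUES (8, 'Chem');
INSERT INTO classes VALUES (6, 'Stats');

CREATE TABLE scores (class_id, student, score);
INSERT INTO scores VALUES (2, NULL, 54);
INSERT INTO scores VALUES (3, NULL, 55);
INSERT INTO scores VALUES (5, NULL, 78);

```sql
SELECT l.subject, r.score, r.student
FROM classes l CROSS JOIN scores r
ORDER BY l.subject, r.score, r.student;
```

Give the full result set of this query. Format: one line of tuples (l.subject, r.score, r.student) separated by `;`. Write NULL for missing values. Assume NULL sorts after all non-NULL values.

CROSS JOIN pairs every row of `classes` with every row of `scores`: 3 × 3 = 9 rows.
After projecting and ordering:
l.subject | r.score | r.student
Chem | 54 | NULL
Chem | 55 | NULL
Chem | 78 | NULL
Math | 54 | NULL
Math | 55 | NULL
Math | 78 | NULL
Stats | 54 | NULL
Stats | 55 | NULL
Stats | 78 | NULL

(Chem, 54, NULL); (Chem, 55, NULL); (Chem, 78, NULL); (Math, 54, NULL); (Math, 55, NULL); (Math, 78, NULL); (Stats, 54, NULL); (Stats, 55, NULL); (Stats, 78, NULL)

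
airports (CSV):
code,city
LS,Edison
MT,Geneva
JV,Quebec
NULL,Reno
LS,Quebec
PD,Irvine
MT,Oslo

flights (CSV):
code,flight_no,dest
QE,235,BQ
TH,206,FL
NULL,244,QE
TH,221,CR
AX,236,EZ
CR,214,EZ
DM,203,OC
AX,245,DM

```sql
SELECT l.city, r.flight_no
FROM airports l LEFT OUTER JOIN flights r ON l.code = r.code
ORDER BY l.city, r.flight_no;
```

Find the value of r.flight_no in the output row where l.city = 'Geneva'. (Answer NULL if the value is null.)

NULL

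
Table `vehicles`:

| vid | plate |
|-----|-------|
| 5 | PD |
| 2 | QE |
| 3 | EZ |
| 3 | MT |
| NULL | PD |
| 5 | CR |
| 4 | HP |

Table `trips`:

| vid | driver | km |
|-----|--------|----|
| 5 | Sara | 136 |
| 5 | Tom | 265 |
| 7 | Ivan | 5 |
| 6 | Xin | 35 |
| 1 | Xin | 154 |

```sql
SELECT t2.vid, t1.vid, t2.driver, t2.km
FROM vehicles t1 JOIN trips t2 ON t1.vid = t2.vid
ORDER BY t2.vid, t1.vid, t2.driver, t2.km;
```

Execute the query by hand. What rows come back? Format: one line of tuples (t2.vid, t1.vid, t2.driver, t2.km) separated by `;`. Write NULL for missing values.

(5, 5, Sara, 136); (5, 5, Sara, 136); (5, 5, Tom, 265); (5, 5, Tom, 265)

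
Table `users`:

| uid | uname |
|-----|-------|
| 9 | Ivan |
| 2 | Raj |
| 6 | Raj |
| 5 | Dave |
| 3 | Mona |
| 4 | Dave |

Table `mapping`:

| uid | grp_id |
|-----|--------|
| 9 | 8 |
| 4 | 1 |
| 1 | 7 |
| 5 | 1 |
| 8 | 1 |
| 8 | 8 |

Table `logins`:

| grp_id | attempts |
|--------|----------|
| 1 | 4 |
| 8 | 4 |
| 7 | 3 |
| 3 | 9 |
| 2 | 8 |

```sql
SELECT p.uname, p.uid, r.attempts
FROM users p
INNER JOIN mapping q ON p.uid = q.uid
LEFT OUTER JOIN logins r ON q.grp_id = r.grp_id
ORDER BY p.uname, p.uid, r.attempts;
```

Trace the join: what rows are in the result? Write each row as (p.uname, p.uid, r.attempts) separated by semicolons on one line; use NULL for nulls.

(Dave, 4, 4); (Dave, 5, 4); (Ivan, 9, 4)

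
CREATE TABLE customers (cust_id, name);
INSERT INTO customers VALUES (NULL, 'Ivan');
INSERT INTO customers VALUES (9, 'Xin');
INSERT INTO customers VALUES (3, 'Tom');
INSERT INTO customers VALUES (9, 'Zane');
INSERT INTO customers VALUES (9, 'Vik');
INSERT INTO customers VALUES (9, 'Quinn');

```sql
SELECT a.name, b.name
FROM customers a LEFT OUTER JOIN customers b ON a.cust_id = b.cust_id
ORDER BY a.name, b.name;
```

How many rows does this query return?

18

LEFT JOIN keeps every row from `customers a`; unmatched rows get NULL for `customers b`'s columns.
Matching on a.cust_id = b.cust_id. A NULL in a compared column never satisfies the condition.
Matched pairs: 17; unmatched a rows kept: 1.
Total: 17 matched + 1 padded = 18 rows.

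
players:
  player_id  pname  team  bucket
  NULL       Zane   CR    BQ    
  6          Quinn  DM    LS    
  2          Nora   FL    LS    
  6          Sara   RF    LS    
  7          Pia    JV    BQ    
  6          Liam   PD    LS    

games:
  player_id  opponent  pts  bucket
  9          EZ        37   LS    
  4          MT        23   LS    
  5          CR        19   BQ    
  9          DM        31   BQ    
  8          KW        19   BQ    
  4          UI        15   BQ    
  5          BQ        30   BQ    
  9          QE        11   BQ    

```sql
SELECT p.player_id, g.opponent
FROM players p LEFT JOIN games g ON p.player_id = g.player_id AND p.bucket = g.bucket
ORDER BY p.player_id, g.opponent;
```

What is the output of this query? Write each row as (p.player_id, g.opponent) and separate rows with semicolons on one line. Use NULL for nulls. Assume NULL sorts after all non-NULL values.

(2, NULL); (6, NULL); (6, NULL); (6, NULL); (7, NULL); (NULL, NULL)

LEFT JOIN keeps every row from `players`; unmatched rows get NULL for `games`'s columns.
Matching on p.player_id = g.player_id AND p.bucket = g.bucket. A NULL in a compared column never satisfies the condition.
- p (player_id=NULL, bucket=BQ) has no partner → padded with NULL.
- p (player_id=6, bucket=LS) has no partner → padded with NULL.
- p (player_id=2, bucket=LS) has no partner → padded with NULL.
- p (player_id=6, bucket=LS) has no partner → padded with NULL.
- p (player_id=7, bucket=BQ) has no partner → padded with NULL.
- p (player_id=6, bucket=LS) has no partner → padded with NULL.
After projecting and ordering:
p.player_id | g.opponent
2 | NULL
6 | NULL
6 | NULL
6 | NULL
7 | NULL
NULL | NULL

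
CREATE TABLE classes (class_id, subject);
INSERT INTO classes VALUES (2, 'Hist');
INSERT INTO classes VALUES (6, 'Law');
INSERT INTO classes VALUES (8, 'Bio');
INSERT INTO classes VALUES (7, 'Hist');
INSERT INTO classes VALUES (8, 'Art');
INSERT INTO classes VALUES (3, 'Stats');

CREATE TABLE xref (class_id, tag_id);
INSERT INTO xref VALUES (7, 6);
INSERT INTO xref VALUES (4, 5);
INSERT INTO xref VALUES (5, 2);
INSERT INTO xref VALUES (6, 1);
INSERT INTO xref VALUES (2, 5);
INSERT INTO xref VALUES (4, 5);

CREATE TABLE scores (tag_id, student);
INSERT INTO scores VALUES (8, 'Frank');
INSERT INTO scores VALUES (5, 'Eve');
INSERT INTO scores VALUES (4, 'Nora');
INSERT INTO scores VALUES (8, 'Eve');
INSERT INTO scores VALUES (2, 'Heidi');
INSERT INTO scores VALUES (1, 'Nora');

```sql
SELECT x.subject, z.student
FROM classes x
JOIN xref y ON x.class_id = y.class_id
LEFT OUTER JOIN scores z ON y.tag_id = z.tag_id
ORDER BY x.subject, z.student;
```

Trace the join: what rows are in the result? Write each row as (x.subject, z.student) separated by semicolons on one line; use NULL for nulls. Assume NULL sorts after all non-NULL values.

Joins associate left-to-right: classes INNER JOIN xref on class_id gives 3 intermediate row(s).
Then LEFT JOIN `scores z` on tag_id: each of those 3 rows is kept; rows whose y.tag_id has no match in z get NULL for z's columns.

(Hist, Eve); (Hist, NULL); (Law, Nora)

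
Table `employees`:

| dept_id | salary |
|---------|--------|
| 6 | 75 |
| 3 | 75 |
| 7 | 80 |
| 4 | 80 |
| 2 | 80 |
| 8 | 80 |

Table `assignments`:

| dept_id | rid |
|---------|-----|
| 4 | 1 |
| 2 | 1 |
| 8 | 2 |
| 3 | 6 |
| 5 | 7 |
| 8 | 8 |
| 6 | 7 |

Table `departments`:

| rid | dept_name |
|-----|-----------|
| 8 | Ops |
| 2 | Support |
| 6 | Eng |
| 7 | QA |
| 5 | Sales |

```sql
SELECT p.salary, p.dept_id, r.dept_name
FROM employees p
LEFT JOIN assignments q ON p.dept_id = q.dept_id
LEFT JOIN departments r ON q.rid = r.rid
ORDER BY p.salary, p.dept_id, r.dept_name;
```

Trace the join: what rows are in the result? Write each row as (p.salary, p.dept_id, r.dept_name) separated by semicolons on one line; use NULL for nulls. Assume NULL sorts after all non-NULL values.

(75, 3, Eng); (75, 6, QA); (80, 2, NULL); (80, 4, NULL); (80, 7, NULL); (80, 8, Ops); (80, 8, Support)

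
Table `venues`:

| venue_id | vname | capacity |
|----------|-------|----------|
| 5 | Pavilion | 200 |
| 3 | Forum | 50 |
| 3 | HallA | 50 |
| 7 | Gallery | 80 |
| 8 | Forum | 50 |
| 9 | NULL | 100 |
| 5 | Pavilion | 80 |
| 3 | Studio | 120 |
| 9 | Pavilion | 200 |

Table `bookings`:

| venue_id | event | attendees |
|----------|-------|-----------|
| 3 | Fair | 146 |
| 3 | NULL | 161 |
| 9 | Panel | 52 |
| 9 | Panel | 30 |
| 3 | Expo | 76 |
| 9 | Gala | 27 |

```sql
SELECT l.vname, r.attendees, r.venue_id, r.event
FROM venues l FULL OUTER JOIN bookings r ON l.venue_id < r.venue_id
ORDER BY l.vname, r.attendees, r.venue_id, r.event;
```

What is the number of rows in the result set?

26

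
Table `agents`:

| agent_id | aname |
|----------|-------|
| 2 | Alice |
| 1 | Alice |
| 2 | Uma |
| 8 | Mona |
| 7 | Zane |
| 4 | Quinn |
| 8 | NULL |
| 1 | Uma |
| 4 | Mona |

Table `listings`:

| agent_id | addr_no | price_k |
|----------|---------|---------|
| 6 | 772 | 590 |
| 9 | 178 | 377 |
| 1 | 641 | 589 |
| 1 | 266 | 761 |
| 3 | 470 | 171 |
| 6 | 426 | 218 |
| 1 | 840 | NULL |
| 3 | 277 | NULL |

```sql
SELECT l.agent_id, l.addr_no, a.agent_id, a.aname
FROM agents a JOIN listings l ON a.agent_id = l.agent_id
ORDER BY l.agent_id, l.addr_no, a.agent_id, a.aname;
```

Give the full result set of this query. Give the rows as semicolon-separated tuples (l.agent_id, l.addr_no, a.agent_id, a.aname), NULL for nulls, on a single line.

(1, 266, 1, Alice); (1, 266, 1, Uma); (1, 641, 1, Alice); (1, 641, 1, Uma); (1, 840, 1, Alice); (1, 840, 1, Uma)

INNER JOIN keeps only pairs where the ON condition holds.
Matching on a.agent_id = l.agent_id.
- a (agent_id=2) has no partner → excluded.
- a (agent_id=1) pairs with 3 row(s) of l.
- a (agent_id=2) has no partner → excluded.
- a (agent_id=8) has no partner → excluded.
- a (agent_id=7) has no partner → excluded.
- a (agent_id=4) has no partner → excluded.
- a (agent_id=8) has no partner → excluded.
- a (agent_id=1) pairs with 3 row(s) of l.
- a (agent_id=4) has no partner → excluded.
After projecting and ordering:
l.agent_id | l.addr_no | a.agent_id | a.aname
1 | 266 | 1 | Alice
1 | 266 | 1 | Uma
1 | 641 | 1 | Alice
1 | 641 | 1 | Uma
1 | 840 | 1 | Alice
1 | 840 | 1 | Uma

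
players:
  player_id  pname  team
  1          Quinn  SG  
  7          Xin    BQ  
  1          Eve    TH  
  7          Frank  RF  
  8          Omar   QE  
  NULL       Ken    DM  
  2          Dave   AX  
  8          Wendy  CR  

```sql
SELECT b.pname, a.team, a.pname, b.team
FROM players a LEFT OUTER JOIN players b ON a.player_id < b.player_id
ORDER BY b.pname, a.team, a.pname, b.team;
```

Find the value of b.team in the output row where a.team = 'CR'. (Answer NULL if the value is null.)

NULL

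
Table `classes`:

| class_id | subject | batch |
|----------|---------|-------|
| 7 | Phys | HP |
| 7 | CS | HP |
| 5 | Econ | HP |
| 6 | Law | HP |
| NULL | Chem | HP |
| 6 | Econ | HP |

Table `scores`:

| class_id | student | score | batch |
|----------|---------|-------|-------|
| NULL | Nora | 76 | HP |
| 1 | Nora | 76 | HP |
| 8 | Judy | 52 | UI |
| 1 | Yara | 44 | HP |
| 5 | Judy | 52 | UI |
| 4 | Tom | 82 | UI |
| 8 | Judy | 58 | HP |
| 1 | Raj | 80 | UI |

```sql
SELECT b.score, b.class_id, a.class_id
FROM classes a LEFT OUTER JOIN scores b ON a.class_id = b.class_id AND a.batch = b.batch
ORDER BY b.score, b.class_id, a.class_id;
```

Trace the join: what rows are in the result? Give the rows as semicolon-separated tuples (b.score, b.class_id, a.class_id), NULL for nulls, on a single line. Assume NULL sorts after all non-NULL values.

(NULL, NULL, 5); (NULL, NULL, 6); (NULL, NULL, 6); (NULL, NULL, 7); (NULL, NULL, 7); (NULL, NULL, NULL)

LEFT JOIN keeps every row from `classes`; unmatched rows get NULL for `scores`'s columns.
Matching on a.class_id = b.class_id AND a.batch = b.batch. A NULL in a compared column never satisfies the condition.
- a row (class_id=7, batch=HP): no match → kept, b columns NULL.
- a row (class_id=7, batch=HP): no match → kept, b columns NULL.
- a row (class_id=5, batch=HP): no match → kept, b columns NULL.
- a row (class_id=6, batch=HP): no match → kept, b columns NULL.
- a row (class_id=NULL, batch=HP): no match → kept, b columns NULL.
- a row (class_id=6, batch=HP): no match → kept, b columns NULL.
After projecting and ordering:
b.score | b.class_id | a.class_id
NULL | NULL | 5
NULL | NULL | 6
NULL | NULL | 6
NULL | NULL | 7
NULL | NULL | 7
NULL | NULL | NULL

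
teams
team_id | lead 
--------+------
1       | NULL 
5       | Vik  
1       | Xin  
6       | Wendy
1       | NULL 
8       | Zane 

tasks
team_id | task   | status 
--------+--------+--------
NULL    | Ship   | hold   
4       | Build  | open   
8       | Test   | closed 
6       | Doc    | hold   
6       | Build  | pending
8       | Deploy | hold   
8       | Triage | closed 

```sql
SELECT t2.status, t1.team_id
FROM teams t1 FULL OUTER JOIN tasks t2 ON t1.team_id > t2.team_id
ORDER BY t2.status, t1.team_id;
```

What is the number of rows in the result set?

FULL OUTER JOIN keeps every row from both sides; unmatched rows get NULL for the other side's columns.
Matching on t1.team_id > t2.team_id. A NULL in a compared column never satisfies the condition.
- team_id=1: no t2 row matches, row kept with t2 columns NULL.
- team_id=5: 1 matching t2 row(s), so 1 row(s) emitted.
- team_id=1: no t2 row matches, row kept with t2 columns NULL.
- team_id=6: 1 matching t2 row(s), so 1 row(s) emitted.
- team_id=1: no t2 row matches, row kept with t2 columns NULL.
- team_id=8: 3 matching t2 row(s), so 3 row(s) emitted.
- 4 t2 row(s) had no t1 match → kept, t1 columns NULL.
Total: 5 matched + 7 padded = 12 rows.

12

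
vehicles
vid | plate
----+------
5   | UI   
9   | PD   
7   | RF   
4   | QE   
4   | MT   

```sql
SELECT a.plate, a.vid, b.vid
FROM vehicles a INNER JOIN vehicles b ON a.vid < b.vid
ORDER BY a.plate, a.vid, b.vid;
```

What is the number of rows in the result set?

INNER JOIN keeps only pairs where the ON condition holds.
Matching on a.vid < b.vid.
- a (vid=5) pairs with 2 row(s) of b.
- a (vid=9) has no partner → excluded.
- a (vid=7) pairs with 1 row(s) of b.
- a (vid=4) pairs with 3 row(s) of b.
- a (vid=4) pairs with 3 row(s) of b.
Total: 9 rows.

9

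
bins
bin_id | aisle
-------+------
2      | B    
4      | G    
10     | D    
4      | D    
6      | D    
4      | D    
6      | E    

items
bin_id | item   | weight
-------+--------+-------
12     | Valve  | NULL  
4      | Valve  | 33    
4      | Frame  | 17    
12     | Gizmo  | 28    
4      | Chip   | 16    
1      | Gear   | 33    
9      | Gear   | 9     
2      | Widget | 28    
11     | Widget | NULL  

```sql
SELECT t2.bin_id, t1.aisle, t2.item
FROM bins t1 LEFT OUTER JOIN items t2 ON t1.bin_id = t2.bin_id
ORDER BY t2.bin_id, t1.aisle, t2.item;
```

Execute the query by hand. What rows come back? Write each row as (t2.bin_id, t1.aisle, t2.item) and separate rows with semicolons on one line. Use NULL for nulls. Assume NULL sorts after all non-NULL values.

(2, B, Widget); (4, D, Chip); (4, D, Chip); (4, D, Frame); (4, D, Frame); (4, D, Valve); (4, D, Valve); (4, G, Chip); (4, G, Frame); (4, G, Valve); (NULL, D, NULL); (NULL, D, NULL); (NULL, E, NULL)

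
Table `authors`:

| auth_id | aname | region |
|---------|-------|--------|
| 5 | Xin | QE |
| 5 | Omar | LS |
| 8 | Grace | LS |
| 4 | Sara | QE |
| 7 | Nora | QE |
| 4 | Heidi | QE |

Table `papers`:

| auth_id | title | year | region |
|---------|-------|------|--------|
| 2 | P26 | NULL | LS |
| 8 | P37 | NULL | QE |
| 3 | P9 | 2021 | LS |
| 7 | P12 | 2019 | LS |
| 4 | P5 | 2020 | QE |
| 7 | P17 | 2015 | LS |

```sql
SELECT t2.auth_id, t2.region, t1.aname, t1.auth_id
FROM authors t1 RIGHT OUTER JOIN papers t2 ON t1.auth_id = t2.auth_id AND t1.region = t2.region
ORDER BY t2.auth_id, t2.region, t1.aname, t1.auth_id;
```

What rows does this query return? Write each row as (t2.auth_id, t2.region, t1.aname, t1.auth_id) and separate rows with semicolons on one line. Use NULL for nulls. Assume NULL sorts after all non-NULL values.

(2, LS, NULL, NULL); (3, LS, NULL, NULL); (4, QE, Heidi, 4); (4, QE, Sara, 4); (7, LS, NULL, NULL); (7, LS, NULL, NULL); (8, QE, NULL, NULL)

RIGHT JOIN keeps every row from `papers`; unmatched rows get NULL for `authors`'s columns.
Matching on t1.auth_id = t2.auth_id AND t1.region = t2.region.
Matched pairs: 2; unmatched t2 rows kept: 5.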